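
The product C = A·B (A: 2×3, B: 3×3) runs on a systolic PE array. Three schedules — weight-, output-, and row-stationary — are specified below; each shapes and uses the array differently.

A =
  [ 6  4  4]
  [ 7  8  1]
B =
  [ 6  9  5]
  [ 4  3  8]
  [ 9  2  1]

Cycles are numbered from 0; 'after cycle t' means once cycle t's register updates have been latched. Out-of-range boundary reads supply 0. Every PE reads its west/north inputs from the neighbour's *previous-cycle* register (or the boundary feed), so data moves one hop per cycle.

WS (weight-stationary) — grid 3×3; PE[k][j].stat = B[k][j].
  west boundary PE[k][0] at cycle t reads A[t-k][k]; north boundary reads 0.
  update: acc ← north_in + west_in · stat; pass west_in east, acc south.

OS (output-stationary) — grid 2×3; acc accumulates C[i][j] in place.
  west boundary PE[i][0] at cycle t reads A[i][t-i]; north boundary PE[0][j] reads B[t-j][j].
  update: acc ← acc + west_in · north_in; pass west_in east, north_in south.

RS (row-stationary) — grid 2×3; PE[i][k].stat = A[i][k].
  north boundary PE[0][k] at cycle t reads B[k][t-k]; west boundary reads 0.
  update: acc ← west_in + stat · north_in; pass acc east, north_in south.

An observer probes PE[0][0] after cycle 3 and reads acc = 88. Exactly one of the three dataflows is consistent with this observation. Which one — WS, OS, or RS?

dataflow = OS

WS [3×3] PE[0][0] across cycles:
  step 0 · PE0,0: acc=36; fwd→6 fwd↓36
  step 1 · PE0,0: acc=42; fwd→7 fwd↓42
  step 2 · PE0,0: acc=0; fwd→0 fwd↓0
  step 3 · PE0,0: acc=0; fwd→0 fwd↓0
OS [2×3] PE[0][0] across cycles:
  step 0 · PE0,0: acc=36; fwd→6 fwd↓6
  step 1 · PE0,0: acc=52; fwd→4 fwd↓4
  step 2 · PE0,0: acc=88; fwd→4 fwd↓9
  step 3 · PE0,0: acc=88; fwd→0 fwd↓0
RS [2×3] PE[0][0] across cycles:
  step 0 · PE0,0: acc=36; fwd→36 fwd↓6
  step 1 · PE0,0: acc=54; fwd→54 fwd↓9
  step 2 · PE0,0: acc=30; fwd→30 fwd↓5
  step 3 · PE0,0: acc=0; fwd→0 fwd↓0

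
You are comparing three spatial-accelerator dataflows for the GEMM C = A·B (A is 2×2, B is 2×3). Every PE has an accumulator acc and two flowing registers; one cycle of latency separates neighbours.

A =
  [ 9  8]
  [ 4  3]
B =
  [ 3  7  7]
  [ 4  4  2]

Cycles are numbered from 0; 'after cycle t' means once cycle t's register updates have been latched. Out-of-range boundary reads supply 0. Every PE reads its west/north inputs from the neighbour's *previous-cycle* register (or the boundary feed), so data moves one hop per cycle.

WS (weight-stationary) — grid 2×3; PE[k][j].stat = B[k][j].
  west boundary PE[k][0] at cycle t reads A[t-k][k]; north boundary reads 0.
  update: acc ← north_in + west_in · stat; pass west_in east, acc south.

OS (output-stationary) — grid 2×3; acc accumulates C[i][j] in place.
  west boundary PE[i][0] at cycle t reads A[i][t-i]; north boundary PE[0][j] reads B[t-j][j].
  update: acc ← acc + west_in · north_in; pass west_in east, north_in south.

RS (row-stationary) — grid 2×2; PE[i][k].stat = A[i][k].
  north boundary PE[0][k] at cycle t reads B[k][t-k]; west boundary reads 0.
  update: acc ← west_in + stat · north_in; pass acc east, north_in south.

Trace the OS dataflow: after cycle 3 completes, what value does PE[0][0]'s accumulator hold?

OS (2×3). Following PE[0][0] plus its west/north inputs:
  @0  [0,0]  acc 27  |  →9  ↓3
  @1  [0,0]  acc 59  |  →8  ↓4
  @2  [0,0]  acc 59  |  →0  ↓0
  @3  [0,0]  acc 59  |  →0  ↓0

PE[0][0].acc = 59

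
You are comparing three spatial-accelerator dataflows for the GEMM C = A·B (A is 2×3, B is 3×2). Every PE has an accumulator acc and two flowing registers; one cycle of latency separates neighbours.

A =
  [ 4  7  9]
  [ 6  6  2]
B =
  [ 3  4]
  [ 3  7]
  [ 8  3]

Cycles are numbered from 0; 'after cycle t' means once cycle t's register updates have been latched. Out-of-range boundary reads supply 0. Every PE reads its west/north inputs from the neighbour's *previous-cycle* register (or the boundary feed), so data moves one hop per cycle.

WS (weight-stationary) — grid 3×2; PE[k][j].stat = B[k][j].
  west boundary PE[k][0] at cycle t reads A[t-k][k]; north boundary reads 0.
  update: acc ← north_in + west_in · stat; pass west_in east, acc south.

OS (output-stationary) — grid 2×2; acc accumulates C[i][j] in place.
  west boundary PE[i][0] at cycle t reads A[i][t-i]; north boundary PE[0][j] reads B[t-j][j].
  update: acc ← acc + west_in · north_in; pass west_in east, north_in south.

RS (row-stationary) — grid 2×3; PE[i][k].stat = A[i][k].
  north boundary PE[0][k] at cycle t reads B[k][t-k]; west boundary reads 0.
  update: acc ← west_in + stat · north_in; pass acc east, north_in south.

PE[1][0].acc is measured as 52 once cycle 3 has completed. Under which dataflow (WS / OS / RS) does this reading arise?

WS [3×2] PE[1][0] across cycles:
  step 0 · PE1,0: acc=0; fwd→0 fwd↓0
  step 1 · PE1,0: acc=33; fwd→7 fwd↓33
  step 2 · PE1,0: acc=36; fwd→6 fwd↓36
  step 3 · PE1,0: acc=0; fwd→0 fwd↓0
OS [2×2] PE[1][0] across cycles:
  step 0 · PE1,0: acc=0; fwd→0 fwd↓0
  step 1 · PE1,0: acc=18; fwd→6 fwd↓3
  step 2 · PE1,0: acc=36; fwd→6 fwd↓3
  step 3 · PE1,0: acc=52; fwd→2 fwd↓8
RS [2×3] PE[1][0] across cycles:
  step 0 · PE1,0: acc=0; fwd→0 fwd↓0
  step 1 · PE1,0: acc=18; fwd→18 fwd↓3
  step 2 · PE1,0: acc=24; fwd→24 fwd↓4
  step 3 · PE1,0: acc=0; fwd→0 fwd↓0

dataflow = OS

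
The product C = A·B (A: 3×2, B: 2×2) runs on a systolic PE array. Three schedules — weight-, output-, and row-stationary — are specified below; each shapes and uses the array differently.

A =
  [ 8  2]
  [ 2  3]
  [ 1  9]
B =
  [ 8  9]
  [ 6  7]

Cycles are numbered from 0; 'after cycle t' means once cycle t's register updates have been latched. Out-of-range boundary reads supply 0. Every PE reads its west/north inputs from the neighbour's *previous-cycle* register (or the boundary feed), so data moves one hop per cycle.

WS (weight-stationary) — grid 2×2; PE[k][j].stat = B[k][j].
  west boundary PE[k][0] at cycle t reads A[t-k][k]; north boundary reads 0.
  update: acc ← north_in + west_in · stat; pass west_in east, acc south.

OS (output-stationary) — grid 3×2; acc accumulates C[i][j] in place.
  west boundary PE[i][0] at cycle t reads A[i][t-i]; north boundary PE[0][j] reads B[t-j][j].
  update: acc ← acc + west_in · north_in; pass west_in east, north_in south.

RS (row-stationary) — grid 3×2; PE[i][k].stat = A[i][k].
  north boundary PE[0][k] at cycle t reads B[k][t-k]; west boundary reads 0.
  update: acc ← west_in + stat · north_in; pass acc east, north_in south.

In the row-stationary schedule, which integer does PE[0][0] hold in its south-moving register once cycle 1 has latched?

register = 9

Tracing RS — 3×2 array, target PE[0][0]:
  @0  [0,0]  acc 64  |  →64  ↓8
  @1  [0,0]  acc 72  |  →72  ↓9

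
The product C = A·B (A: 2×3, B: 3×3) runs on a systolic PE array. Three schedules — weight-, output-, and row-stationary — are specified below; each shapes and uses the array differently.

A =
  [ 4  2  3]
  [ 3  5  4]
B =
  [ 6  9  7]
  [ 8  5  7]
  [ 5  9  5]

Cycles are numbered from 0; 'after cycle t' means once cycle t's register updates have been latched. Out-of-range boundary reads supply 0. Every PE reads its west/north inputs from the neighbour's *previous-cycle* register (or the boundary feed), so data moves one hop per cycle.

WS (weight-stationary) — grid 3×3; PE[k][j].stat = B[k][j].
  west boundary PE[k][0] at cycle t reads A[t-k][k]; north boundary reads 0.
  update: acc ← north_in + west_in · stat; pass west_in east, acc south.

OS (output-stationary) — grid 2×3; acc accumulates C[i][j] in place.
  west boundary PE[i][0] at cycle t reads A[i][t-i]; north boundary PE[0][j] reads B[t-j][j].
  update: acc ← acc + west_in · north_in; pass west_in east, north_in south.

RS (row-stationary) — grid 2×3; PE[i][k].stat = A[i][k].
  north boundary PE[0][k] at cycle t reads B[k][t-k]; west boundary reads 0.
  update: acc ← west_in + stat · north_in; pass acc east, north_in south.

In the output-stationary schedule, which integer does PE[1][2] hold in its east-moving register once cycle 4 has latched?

Tracing OS — 2×3 array, target PE[1][2]:
  [0] (0,2) acc=0 (h:0 v:0)
  [0] (1,1) acc=0 (h:0 v:0)
  [0] (1,2) acc=0 (h:0 v:0)
  [1] (0,2) acc=0 (h:0 v:0)
  [1] (1,1) acc=0 (h:0 v:0)
  [1] (1,2) acc=0 (h:0 v:0)
  [2] (0,2) acc=28 (h:4 v:7)
  [2] (1,1) acc=27 (h:3 v:9)
  [2] (1,2) acc=0 (h:0 v:0)
  [3] (0,2) acc=42 (h:2 v:7)
  [3] (1,1) acc=52 (h:5 v:5)
  [3] (1,2) acc=21 (h:3 v:7)
  [4] (0,2) acc=57 (h:3 v:5)
  [4] (1,1) acc=88 (h:4 v:9)
  [4] (1,2) acc=56 (h:5 v:7)

register = 5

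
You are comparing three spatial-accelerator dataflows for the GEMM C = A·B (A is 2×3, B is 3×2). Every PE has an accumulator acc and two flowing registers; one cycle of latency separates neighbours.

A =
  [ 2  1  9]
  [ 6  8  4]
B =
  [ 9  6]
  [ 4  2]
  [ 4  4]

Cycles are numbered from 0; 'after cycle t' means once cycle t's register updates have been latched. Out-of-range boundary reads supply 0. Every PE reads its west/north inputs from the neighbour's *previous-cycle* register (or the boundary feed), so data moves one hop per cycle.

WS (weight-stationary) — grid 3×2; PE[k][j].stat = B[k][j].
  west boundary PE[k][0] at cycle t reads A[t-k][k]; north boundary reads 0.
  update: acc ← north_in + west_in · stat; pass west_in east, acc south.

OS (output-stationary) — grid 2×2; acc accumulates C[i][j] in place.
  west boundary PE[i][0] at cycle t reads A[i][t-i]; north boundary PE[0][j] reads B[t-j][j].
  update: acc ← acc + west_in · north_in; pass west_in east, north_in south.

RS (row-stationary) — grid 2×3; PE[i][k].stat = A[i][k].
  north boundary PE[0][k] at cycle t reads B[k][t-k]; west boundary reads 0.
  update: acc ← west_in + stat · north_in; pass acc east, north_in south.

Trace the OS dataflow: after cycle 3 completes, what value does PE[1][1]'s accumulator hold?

OS on a 2×2 grid — tracing PE[1][1] and its feeders:
  step 0 · PE0,1: acc=0; fwd→0 fwd↓0
  step 0 · PE1,0: acc=0; fwd→0 fwd↓0
  step 0 · PE1,1: acc=0; fwd→0 fwd↓0
  step 1 · PE0,1: acc=12; fwd→2 fwd↓6
  step 1 · PE1,0: acc=54; fwd→6 fwd↓9
  step 1 · PE1,1: acc=0; fwd→0 fwd↓0
  step 2 · PE0,1: acc=14; fwd→1 fwd↓2
  step 2 · PE1,0: acc=86; fwd→8 fwd↓4
  step 2 · PE1,1: acc=36; fwd→6 fwd↓6
  step 3 · PE0,1: acc=50; fwd→9 fwd↓4
  step 3 · PE1,0: acc=102; fwd→4 fwd↓4
  step 3 · PE1,1: acc=52; fwd→8 fwd↓2

PE[1][1].acc = 52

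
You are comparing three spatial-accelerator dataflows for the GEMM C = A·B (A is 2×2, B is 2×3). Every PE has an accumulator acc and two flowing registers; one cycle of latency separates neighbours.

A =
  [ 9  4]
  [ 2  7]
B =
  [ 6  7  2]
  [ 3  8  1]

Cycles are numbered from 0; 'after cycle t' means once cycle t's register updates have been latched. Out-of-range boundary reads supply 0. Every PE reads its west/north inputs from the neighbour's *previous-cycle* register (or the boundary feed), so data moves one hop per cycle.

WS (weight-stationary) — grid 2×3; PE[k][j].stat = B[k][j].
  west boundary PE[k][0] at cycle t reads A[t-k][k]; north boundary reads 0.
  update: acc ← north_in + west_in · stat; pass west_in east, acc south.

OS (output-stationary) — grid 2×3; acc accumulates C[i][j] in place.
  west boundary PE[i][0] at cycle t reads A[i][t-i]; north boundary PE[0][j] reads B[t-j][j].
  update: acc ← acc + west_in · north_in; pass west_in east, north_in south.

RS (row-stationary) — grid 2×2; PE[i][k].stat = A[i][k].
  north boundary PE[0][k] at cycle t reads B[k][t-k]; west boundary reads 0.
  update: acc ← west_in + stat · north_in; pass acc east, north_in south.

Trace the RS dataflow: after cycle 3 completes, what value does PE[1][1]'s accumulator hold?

Tracing RS — 2×2 array, target PE[1][1]:
  cycle 0: PE[0][1] → acc 0, east 0, south 0
  cycle 0: PE[1][0] → acc 0, east 0, south 0
  cycle 0: PE[1][1] → acc 0, east 0, south 0
  cycle 1: PE[0][1] → acc 66, east 66, south 3
  cycle 1: PE[1][0] → acc 12, east 12, south 6
  cycle 1: PE[1][1] → acc 0, east 0, south 0
  cycle 2: PE[0][1] → acc 95, east 95, south 8
  cycle 2: PE[1][0] → acc 14, east 14, south 7
  cycle 2: PE[1][1] → acc 33, east 33, south 3
  cycle 3: PE[0][1] → acc 22, east 22, south 1
  cycle 3: PE[1][0] → acc 4, east 4, south 2
  cycle 3: PE[1][1] → acc 70, east 70, south 8

PE[1][1].acc = 70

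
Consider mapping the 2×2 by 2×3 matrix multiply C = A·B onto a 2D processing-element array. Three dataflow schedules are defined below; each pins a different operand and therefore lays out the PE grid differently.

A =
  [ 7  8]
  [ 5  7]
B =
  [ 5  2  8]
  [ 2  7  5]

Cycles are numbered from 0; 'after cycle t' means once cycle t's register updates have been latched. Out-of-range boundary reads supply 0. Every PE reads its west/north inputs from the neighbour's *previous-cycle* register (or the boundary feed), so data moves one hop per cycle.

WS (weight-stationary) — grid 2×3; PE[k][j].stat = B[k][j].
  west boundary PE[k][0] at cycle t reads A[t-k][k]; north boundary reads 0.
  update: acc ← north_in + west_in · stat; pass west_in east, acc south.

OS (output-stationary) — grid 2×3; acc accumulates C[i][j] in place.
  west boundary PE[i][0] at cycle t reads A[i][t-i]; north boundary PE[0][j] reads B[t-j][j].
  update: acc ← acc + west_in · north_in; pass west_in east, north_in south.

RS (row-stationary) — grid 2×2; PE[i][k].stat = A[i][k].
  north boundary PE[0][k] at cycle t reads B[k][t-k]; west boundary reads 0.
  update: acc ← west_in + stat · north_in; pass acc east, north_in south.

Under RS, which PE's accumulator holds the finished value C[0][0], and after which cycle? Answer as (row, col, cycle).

(row, col, cycle) = (0, 1, 1)

RS — PE[0][1] is where C[0][0] collects:
  c0 r0c1: 0 / 0 / 0
  c1 r0c1: 51 / 51 / 2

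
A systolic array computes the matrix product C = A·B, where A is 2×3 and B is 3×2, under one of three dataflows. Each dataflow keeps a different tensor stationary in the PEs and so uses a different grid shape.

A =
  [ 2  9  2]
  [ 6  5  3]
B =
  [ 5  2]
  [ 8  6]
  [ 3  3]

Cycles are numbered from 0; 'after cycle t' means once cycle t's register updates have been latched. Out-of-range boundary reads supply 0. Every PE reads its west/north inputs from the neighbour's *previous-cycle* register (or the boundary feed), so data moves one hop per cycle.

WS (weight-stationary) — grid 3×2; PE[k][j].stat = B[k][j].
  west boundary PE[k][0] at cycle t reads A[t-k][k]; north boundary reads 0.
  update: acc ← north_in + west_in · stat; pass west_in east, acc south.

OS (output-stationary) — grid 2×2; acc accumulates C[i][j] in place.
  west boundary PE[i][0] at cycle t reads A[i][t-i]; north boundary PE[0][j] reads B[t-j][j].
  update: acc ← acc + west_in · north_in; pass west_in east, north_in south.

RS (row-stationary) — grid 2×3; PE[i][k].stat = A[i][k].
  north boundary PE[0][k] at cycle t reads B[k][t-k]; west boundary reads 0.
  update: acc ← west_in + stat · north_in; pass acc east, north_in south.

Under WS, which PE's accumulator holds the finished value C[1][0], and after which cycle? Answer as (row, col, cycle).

WS: C[1][0] accumulates in PE[2][0]:
  0: (2,0).acc=0  regs=<0,0>
  1: (2,0).acc=0  regs=<0,0>
  2: (2,0).acc=88  regs=<2,88>
  3: (2,0).acc=79  regs=<3,79>

(row, col, cycle) = (2, 0, 3)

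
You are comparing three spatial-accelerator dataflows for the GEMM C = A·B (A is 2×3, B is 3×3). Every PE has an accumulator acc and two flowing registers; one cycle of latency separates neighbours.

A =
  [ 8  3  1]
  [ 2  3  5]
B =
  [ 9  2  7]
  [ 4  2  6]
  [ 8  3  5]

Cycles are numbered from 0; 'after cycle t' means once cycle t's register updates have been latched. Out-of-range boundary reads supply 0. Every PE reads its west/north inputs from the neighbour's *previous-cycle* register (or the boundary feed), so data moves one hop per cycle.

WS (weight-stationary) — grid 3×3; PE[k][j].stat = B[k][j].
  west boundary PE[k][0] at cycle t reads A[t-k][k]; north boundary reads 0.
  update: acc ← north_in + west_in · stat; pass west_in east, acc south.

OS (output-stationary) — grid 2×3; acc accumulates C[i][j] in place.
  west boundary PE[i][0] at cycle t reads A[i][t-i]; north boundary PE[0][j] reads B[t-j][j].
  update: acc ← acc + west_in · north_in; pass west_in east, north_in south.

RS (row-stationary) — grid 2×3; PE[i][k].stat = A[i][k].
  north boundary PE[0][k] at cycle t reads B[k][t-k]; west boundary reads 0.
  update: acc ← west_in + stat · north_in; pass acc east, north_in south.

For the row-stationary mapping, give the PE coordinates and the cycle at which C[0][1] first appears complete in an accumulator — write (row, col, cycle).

(row, col, cycle) = (0, 2, 3)

Under RS, C[0][1] lands at PE[0][2]:
  t=0 PE[0][2]: acc=0 h=0 v=0
  t=1 PE[0][2]: acc=0 h=0 v=0
  t=2 PE[0][2]: acc=92 h=92 v=8
  t=3 PE[0][2]: acc=25 h=25 v=3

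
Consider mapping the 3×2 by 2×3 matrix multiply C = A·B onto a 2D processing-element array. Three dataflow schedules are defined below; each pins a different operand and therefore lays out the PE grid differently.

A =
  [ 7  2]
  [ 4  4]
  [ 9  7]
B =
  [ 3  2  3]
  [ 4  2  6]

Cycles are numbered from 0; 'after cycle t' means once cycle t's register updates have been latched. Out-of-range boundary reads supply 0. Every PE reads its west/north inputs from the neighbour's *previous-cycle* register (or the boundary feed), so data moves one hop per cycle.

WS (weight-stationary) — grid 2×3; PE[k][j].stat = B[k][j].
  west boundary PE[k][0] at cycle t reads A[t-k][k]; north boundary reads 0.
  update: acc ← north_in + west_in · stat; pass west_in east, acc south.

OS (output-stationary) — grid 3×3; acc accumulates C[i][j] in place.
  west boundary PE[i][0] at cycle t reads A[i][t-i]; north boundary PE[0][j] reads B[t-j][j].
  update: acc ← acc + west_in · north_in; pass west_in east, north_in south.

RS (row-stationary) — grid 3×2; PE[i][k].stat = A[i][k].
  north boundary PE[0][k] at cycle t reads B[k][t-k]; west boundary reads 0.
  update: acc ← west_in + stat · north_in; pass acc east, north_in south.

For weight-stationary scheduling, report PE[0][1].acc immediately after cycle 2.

PE[0][1].acc = 8

Tracing WS — 2×3 array, target PE[0][1]:
  cycle 0: PE[0][0] → acc 21, east 7, south 21
  cycle 0: PE[0][1] → acc 0, east 0, south 0
  cycle 1: PE[0][0] → acc 12, east 4, south 12
  cycle 1: PE[0][1] → acc 14, east 7, south 14
  cycle 2: PE[0][0] → acc 27, east 9, south 27
  cycle 2: PE[0][1] → acc 8, east 4, south 8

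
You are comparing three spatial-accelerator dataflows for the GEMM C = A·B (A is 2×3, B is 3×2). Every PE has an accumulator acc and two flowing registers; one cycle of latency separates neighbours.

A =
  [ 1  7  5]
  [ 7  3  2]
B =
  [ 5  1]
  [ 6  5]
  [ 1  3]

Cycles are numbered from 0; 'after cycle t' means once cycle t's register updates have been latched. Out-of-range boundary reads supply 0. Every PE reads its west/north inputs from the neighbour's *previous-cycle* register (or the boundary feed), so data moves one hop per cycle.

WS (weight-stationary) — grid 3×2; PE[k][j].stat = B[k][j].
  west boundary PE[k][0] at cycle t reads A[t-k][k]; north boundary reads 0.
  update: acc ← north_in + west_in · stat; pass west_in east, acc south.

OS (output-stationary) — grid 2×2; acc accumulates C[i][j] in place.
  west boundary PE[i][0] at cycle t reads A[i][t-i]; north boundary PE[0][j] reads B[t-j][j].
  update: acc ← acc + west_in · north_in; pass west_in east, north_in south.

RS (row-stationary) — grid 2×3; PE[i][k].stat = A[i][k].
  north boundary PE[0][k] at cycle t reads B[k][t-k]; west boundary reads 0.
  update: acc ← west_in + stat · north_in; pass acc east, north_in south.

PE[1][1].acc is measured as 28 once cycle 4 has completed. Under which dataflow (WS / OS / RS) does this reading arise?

dataflow = OS

Under WS (3×2), PE[1][1]:
  @0  [1,1]  acc 0  |  →0  ↓0
  @1  [1,1]  acc 0  |  →0  ↓0
  @2  [1,1]  acc 36  |  →7  ↓36
  @3  [1,1]  acc 22  |  →3  ↓22
  @4  [1,1]  acc 0  |  →0  ↓0
Under OS (2×2), PE[1][1]:
  @0  [1,1]  acc 0  |  →0  ↓0
  @1  [1,1]  acc 0  |  →0  ↓0
  @2  [1,1]  acc 7  |  →7  ↓1
  @3  [1,1]  acc 22  |  →3  ↓5
  @4  [1,1]  acc 28  |  →2  ↓3
Under RS (2×3), PE[1][1]:
  @0  [1,1]  acc 0  |  →0  ↓0
  @1  [1,1]  acc 0  |  →0  ↓0
  @2  [1,1]  acc 53  |  →53  ↓6
  @3  [1,1]  acc 22  |  →22  ↓5
  @4  [1,1]  acc 0  |  →0  ↓0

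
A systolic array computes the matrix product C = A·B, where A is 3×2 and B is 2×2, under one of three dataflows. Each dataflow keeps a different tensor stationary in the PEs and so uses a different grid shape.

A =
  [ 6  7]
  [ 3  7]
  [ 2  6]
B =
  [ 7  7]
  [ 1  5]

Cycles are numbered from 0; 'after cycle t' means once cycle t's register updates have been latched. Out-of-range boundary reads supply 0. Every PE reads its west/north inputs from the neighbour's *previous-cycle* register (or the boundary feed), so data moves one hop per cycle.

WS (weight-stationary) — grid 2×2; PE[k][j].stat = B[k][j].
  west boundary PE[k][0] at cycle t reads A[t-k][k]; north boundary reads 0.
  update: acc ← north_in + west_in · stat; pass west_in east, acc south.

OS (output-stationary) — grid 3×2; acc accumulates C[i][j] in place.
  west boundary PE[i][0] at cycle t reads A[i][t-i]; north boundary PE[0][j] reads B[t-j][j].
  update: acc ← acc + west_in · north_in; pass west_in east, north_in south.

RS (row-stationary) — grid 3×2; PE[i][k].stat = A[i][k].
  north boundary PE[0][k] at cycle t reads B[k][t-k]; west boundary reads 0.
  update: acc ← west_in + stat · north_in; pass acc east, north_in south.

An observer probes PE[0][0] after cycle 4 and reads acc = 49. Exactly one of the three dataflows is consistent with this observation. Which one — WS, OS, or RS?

WS [2×2] PE[0][0] across cycles:
  cycle 0: PE[0][0] → acc 42, east 6, south 42
  cycle 1: PE[0][0] → acc 21, east 3, south 21
  cycle 2: PE[0][0] → acc 14, east 2, south 14
  cycle 3: PE[0][0] → acc 0, east 0, south 0
  cycle 4: PE[0][0] → acc 0, east 0, south 0
OS [3×2] PE[0][0] across cycles:
  cycle 0: PE[0][0] → acc 42, east 6, south 7
  cycle 1: PE[0][0] → acc 49, east 7, south 1
  cycle 2: PE[0][0] → acc 49, east 0, south 0
  cycle 3: PE[0][0] → acc 49, east 0, south 0
  cycle 4: PE[0][0] → acc 49, east 0, south 0
RS [3×2] PE[0][0] across cycles:
  cycle 0: PE[0][0] → acc 42, east 42, south 7
  cycle 1: PE[0][0] → acc 42, east 42, south 7
  cycle 2: PE[0][0] → acc 0, east 0, south 0
  cycle 3: PE[0][0] → acc 0, east 0, south 0
  cycle 4: PE[0][0] → acc 0, east 0, south 0

dataflow = OS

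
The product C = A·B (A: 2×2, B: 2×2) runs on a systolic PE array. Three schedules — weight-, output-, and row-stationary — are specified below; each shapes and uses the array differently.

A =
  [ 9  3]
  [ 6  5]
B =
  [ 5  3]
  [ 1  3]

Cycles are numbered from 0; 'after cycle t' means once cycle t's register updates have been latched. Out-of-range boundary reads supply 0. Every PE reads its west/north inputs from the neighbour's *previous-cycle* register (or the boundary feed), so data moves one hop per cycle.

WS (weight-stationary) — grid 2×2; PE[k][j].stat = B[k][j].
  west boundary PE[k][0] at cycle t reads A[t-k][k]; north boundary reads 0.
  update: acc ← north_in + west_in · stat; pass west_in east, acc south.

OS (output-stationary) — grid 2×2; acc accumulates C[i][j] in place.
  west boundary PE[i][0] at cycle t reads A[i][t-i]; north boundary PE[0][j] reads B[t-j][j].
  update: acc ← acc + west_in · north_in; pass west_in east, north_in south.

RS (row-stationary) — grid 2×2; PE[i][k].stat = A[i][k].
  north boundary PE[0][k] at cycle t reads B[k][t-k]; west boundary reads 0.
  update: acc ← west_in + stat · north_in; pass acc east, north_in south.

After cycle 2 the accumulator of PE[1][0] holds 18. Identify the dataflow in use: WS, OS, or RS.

dataflow = RS

WS [2×2] PE[1][0] across cycles:
  t=0 PE[1][0]: acc=0 h=0 v=0
  t=1 PE[1][0]: acc=48 h=3 v=48
  t=2 PE[1][0]: acc=35 h=5 v=35
OS [2×2] PE[1][0] across cycles:
  t=0 PE[1][0]: acc=0 h=0 v=0
  t=1 PE[1][0]: acc=30 h=6 v=5
  t=2 PE[1][0]: acc=35 h=5 v=1
RS [2×2] PE[1][0] across cycles:
  t=0 PE[1][0]: acc=0 h=0 v=0
  t=1 PE[1][0]: acc=30 h=30 v=5
  t=2 PE[1][0]: acc=18 h=18 v=3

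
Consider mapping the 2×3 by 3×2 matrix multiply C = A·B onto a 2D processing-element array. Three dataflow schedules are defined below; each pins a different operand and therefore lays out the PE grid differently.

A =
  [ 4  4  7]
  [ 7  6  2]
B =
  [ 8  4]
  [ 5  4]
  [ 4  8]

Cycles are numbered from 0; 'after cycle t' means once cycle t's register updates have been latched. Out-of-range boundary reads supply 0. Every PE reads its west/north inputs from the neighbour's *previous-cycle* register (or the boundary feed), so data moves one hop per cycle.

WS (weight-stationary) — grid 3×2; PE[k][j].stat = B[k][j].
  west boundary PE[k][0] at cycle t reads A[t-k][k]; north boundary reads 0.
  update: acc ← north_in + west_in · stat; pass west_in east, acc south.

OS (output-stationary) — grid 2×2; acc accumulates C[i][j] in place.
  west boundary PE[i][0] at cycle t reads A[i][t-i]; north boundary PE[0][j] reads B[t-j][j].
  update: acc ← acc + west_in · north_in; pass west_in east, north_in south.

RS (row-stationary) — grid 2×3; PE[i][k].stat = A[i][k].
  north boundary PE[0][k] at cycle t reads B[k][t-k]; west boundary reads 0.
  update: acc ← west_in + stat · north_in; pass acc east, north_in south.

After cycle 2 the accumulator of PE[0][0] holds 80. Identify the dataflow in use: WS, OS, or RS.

dataflow = OS

WS [3×2] PE[0][0] across cycles:
  [0] (0,0) acc=32 (h:4 v:32)
  [1] (0,0) acc=56 (h:7 v:56)
  [2] (0,0) acc=0 (h:0 v:0)
OS [2×2] PE[0][0] across cycles:
  [0] (0,0) acc=32 (h:4 v:8)
  [1] (0,0) acc=52 (h:4 v:5)
  [2] (0,0) acc=80 (h:7 v:4)
RS [2×3] PE[0][0] across cycles:
  [0] (0,0) acc=32 (h:32 v:8)
  [1] (0,0) acc=16 (h:16 v:4)
  [2] (0,0) acc=0 (h:0 v:0)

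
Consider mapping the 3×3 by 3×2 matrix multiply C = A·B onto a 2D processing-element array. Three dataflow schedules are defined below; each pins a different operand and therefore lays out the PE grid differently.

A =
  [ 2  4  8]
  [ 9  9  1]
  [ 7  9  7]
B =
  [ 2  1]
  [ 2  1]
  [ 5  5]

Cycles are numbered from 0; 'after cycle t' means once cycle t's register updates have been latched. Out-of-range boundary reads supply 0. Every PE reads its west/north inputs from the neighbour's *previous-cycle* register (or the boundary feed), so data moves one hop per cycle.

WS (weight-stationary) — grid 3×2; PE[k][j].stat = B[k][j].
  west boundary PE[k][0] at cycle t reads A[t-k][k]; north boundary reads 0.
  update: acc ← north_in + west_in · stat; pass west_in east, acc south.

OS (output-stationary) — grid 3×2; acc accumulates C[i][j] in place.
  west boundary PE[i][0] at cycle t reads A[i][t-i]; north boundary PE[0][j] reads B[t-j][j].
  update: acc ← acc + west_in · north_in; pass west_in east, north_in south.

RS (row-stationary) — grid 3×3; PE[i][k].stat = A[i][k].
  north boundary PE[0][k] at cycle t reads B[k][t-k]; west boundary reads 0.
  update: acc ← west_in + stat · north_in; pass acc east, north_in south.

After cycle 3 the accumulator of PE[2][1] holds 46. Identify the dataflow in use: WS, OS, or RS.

Under WS (3×2), PE[2][1]:
  step 0 · PE2,1: acc=0; fwd→0 fwd↓0
  step 1 · PE2,1: acc=0; fwd→0 fwd↓0
  step 2 · PE2,1: acc=0; fwd→0 fwd↓0
  step 3 · PE2,1: acc=46; fwd→8 fwd↓46
Under OS (3×2), PE[2][1]:
  step 0 · PE2,1: acc=0; fwd→0 fwd↓0
  step 1 · PE2,1: acc=0; fwd→0 fwd↓0
  step 2 · PE2,1: acc=0; fwd→0 fwd↓0
  step 3 · PE2,1: acc=7; fwd→7 fwd↓1
Under RS (3×3), PE[2][1]:
  step 0 · PE2,1: acc=0; fwd→0 fwd↓0
  step 1 · PE2,1: acc=0; fwd→0 fwd↓0
  step 2 · PE2,1: acc=0; fwd→0 fwd↓0
  step 3 · PE2,1: acc=32; fwd→32 fwd↓2

dataflow = WS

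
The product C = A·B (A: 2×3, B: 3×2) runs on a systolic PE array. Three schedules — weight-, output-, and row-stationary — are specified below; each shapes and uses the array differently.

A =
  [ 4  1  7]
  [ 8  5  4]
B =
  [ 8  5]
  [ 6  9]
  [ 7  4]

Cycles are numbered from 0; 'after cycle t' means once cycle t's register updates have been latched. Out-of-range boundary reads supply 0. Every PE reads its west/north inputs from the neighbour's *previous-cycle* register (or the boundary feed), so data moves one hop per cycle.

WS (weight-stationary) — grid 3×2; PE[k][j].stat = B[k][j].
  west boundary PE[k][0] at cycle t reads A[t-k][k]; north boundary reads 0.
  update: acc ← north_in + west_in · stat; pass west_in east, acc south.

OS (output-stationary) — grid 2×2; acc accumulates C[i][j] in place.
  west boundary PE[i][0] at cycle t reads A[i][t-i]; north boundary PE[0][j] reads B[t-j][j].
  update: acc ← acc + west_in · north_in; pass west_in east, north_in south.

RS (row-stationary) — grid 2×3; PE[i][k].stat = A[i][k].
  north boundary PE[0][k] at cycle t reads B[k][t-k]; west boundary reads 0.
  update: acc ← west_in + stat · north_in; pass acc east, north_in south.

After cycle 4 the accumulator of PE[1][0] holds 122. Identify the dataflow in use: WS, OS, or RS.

WS [3×2] PE[1][0] across cycles:
  0: (1,0).acc=0  regs=<0,0>
  1: (1,0).acc=38  regs=<1,38>
  2: (1,0).acc=94  regs=<5,94>
  3: (1,0).acc=0  regs=<0,0>
  4: (1,0).acc=0  regs=<0,0>
OS [2×2] PE[1][0] across cycles:
  0: (1,0).acc=0  regs=<0,0>
  1: (1,0).acc=64  regs=<8,8>
  2: (1,0).acc=94  regs=<5,6>
  3: (1,0).acc=122  regs=<4,7>
  4: (1,0).acc=122  regs=<0,0>
RS [2×3] PE[1][0] across cycles:
  0: (1,0).acc=0  regs=<0,0>
  1: (1,0).acc=64  regs=<64,8>
  2: (1,0).acc=40  regs=<40,5>
  3: (1,0).acc=0  regs=<0,0>
  4: (1,0).acc=0  regs=<0,0>

dataflow = OS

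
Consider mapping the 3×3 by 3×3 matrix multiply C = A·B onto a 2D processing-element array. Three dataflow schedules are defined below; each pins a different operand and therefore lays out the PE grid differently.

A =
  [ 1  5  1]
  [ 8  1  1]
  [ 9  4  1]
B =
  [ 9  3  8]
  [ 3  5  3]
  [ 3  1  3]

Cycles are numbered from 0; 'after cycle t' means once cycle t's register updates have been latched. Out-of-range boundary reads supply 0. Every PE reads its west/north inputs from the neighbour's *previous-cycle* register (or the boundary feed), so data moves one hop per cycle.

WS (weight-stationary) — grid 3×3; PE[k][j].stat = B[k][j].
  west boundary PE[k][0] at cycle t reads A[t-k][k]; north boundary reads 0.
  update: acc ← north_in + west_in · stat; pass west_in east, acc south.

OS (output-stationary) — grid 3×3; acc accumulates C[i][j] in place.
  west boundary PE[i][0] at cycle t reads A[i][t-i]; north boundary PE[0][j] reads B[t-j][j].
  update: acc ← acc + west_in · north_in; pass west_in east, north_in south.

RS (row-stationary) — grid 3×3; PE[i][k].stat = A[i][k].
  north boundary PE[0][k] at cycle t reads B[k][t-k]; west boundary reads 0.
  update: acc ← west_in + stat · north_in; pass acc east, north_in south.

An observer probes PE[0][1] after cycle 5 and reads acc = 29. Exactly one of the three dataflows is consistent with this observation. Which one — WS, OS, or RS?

WS (3×3 grid), PE[0][1]:
  0: (0,1).acc=0  regs=<0,0>
  1: (0,1).acc=3  regs=<1,3>
  2: (0,1).acc=24  regs=<8,24>
  3: (0,1).acc=27  regs=<9,27>
  4: (0,1).acc=0  regs=<0,0>
  5: (0,1).acc=0  regs=<0,0>
OS (3×3 grid), PE[0][1]:
  0: (0,1).acc=0  regs=<0,0>
  1: (0,1).acc=3  regs=<1,3>
  2: (0,1).acc=28  regs=<5,5>
  3: (0,1).acc=29  regs=<1,1>
  4: (0,1).acc=29  regs=<0,0>
  5: (0,1).acc=29  regs=<0,0>
RS (3×3 grid), PE[0][1]:
  0: (0,1).acc=0  regs=<0,0>
  1: (0,1).acc=24  regs=<24,3>
  2: (0,1).acc=28  regs=<28,5>
  3: (0,1).acc=23  regs=<23,3>
  4: (0,1).acc=0  regs=<0,0>
  5: (0,1).acc=0  regs=<0,0>

dataflow = OS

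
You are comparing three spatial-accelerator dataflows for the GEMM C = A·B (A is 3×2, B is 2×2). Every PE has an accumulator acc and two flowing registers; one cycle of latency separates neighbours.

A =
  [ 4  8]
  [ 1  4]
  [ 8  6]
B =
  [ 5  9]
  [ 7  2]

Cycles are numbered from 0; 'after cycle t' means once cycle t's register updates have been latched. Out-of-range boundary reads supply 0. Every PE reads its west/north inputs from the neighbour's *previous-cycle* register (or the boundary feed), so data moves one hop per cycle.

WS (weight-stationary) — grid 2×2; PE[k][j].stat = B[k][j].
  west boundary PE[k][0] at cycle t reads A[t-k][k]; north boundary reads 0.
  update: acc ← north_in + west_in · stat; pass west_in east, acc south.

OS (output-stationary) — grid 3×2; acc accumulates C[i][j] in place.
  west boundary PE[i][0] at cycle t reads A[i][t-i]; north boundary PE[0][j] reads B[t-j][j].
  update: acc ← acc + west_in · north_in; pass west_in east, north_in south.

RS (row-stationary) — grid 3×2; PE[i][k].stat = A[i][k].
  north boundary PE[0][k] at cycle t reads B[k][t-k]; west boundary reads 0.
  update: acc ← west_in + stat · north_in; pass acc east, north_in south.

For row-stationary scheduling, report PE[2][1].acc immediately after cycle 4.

RS on a 3×2 grid — tracing PE[2][1] and its feeders:
  t=0 PE[1][1]: acc=0 h=0 v=0
  t=0 PE[2][0]: acc=0 h=0 v=0
  t=0 PE[2][1]: acc=0 h=0 v=0
  t=1 PE[1][1]: acc=0 h=0 v=0
  t=1 PE[2][0]: acc=0 h=0 v=0
  t=1 PE[2][1]: acc=0 h=0 v=0
  t=2 PE[1][1]: acc=33 h=33 v=7
  t=2 PE[2][0]: acc=40 h=40 v=5
  t=2 PE[2][1]: acc=0 h=0 v=0
  t=3 PE[1][1]: acc=17 h=17 v=2
  t=3 PE[2][0]: acc=72 h=72 v=9
  t=3 PE[2][1]: acc=82 h=82 v=7
  t=4 PE[1][1]: acc=0 h=0 v=0
  t=4 PE[2][0]: acc=0 h=0 v=0
  t=4 PE[2][1]: acc=84 h=84 v=2

PE[2][1].acc = 84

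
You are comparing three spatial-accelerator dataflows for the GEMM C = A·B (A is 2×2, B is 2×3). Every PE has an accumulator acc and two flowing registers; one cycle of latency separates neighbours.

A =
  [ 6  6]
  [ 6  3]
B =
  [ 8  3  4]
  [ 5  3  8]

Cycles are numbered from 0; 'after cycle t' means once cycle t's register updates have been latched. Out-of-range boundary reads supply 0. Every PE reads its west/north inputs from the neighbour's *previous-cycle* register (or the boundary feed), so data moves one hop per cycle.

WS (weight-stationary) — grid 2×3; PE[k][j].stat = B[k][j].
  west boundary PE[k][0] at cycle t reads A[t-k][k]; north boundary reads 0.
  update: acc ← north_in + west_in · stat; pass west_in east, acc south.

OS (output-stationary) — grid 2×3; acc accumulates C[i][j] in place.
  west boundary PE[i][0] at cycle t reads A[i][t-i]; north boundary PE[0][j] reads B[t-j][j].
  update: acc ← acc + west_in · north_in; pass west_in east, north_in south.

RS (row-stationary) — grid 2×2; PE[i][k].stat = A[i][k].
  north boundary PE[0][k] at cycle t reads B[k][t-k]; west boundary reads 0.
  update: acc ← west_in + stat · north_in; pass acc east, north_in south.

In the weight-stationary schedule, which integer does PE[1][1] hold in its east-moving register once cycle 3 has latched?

register = 3

WS on a 2×3 grid — tracing PE[1][1] and its feeders:
  @0  [0,1]  acc 0  |  →0  ↓0
  @0  [1,0]  acc 0  |  →0  ↓0
  @0  [1,1]  acc 0  |  →0  ↓0
  @1  [0,1]  acc 18  |  →6  ↓18
  @1  [1,0]  acc 78  |  →6  ↓78
  @1  [1,1]  acc 0  |  →0  ↓0
  @2  [0,1]  acc 18  |  →6  ↓18
  @2  [1,0]  acc 63  |  →3  ↓63
  @2  [1,1]  acc 36  |  →6  ↓36
  @3  [0,1]  acc 0  |  →0  ↓0
  @3  [1,0]  acc 0  |  →0  ↓0
  @3  [1,1]  acc 27  |  →3  ↓27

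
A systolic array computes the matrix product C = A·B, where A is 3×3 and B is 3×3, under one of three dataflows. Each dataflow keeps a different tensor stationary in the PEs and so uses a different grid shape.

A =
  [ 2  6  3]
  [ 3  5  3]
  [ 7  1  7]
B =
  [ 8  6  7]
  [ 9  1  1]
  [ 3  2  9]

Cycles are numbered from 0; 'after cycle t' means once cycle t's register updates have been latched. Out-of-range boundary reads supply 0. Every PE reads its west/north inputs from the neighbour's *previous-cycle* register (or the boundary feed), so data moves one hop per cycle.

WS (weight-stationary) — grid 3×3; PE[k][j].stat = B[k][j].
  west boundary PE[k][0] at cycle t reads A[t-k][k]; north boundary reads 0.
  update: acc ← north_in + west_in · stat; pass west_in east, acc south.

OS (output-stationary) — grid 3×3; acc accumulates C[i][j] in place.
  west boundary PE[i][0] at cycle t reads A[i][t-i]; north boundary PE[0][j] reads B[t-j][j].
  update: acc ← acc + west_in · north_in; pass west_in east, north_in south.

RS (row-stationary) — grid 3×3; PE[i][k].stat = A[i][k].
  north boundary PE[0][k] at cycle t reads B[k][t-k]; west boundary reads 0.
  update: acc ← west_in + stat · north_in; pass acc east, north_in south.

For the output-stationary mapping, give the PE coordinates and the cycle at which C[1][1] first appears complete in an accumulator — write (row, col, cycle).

(row, col, cycle) = (1, 1, 4)

OS — PE[1][1] is where C[1][1] collects:
  step 0 · PE1,1: acc=0; fwd→0 fwd↓0
  step 1 · PE1,1: acc=0; fwd→0 fwd↓0
  step 2 · PE1,1: acc=18; fwd→3 fwd↓6
  step 3 · PE1,1: acc=23; fwd→5 fwd↓1
  step 4 · PE1,1: acc=29; fwd→3 fwd↓2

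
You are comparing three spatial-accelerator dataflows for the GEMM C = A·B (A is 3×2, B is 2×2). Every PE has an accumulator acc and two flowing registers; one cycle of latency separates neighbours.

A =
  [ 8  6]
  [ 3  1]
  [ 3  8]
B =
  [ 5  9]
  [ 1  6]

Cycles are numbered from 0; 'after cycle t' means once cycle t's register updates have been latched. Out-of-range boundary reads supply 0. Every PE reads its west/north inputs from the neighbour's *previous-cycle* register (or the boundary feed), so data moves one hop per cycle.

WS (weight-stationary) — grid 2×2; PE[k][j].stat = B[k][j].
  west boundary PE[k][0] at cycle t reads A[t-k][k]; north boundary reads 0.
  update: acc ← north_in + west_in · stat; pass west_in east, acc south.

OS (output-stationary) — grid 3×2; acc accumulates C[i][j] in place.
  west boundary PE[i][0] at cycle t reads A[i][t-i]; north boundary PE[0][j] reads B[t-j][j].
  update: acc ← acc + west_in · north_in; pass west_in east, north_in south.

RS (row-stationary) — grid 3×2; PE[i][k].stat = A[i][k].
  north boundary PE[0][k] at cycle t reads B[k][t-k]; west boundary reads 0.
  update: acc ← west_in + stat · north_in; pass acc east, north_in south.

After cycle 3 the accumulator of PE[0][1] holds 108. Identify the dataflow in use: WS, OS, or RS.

dataflow = OS

WS [2×2] PE[0][1] across cycles:
  0: (0,1).acc=0  regs=<0,0>
  1: (0,1).acc=72  regs=<8,72>
  2: (0,1).acc=27  regs=<3,27>
  3: (0,1).acc=27  regs=<3,27>
OS [3×2] PE[0][1] across cycles:
  0: (0,1).acc=0  regs=<0,0>
  1: (0,1).acc=72  regs=<8,9>
  2: (0,1).acc=108  regs=<6,6>
  3: (0,1).acc=108  regs=<0,0>
RS [3×2] PE[0][1] across cycles:
  0: (0,1).acc=0  regs=<0,0>
  1: (0,1).acc=46  regs=<46,1>
  2: (0,1).acc=108  regs=<108,6>
  3: (0,1).acc=0  regs=<0,0>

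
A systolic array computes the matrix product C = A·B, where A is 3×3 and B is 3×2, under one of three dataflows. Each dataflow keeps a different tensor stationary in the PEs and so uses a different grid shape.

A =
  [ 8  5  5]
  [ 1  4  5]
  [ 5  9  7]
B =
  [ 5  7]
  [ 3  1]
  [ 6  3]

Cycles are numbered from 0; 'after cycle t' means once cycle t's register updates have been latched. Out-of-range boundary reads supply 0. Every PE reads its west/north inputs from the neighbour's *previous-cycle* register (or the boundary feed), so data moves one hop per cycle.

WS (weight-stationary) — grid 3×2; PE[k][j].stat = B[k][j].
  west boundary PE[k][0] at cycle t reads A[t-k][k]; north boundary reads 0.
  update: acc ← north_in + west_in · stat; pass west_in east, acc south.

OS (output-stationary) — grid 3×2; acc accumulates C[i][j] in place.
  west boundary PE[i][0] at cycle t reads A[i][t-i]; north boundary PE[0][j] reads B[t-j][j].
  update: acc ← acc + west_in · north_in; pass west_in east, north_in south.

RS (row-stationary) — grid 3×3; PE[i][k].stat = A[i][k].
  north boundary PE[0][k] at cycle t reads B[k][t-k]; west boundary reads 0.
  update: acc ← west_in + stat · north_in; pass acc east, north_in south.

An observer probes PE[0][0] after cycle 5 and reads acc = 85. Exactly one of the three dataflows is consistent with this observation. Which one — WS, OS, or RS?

dataflow = OS

WS [3×2] PE[0][0] across cycles:
  @0  [0,0]  acc 40  |  →8  ↓40
  @1  [0,0]  acc 5  |  →1  ↓5
  @2  [0,0]  acc 25  |  →5  ↓25
  @3  [0,0]  acc 0  |  →0  ↓0
  @4  [0,0]  acc 0  |  →0  ↓0
  @5  [0,0]  acc 0  |  →0  ↓0
OS [3×2] PE[0][0] across cycles:
  @0  [0,0]  acc 40  |  →8  ↓5
  @1  [0,0]  acc 55  |  →5  ↓3
  @2  [0,0]  acc 85  |  →5  ↓6
  @3  [0,0]  acc 85  |  →0  ↓0
  @4  [0,0]  acc 85  |  →0  ↓0
  @5  [0,0]  acc 85  |  →0  ↓0
RS [3×3] PE[0][0] across cycles:
  @0  [0,0]  acc 40  |  →40  ↓5
  @1  [0,0]  acc 56  |  →56  ↓7
  @2  [0,0]  acc 0  |  →0  ↓0
  @3  [0,0]  acc 0  |  →0  ↓0
  @4  [0,0]  acc 0  |  →0  ↓0
  @5  [0,0]  acc 0  |  →0  ↓0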